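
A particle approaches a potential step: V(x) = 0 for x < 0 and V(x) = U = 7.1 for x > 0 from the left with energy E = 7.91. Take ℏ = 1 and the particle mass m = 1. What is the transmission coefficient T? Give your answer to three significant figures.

T = 0.735

The wavenumbers are k₁ = √(2mE)/ℏ = 3.977 on the left and k₂ = √(2m(E − U))/ℏ = 1.273 on the right.
Continuity of ψ and ψ′ at the step yields the reflection amplitude r = (k₁ − k₂)/(k₁ + k₂) = 0.5151; thus R = |r|² = 0.2654, T = 0.7346.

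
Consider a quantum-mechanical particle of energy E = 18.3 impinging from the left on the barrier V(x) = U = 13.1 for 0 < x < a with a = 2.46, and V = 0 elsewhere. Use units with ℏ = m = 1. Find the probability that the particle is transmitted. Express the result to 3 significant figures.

Above the barrier the interior wavenumber is k₂ = √(2m(E − U))/ℏ = 3.225, giving phase k₂a = 7.933.
Matching at both interfaces gives T⁻¹ = 1 + U² sin²(k₂a) / [4E(E − U)] = 1.448, hence T = 0.691.

T = 0.691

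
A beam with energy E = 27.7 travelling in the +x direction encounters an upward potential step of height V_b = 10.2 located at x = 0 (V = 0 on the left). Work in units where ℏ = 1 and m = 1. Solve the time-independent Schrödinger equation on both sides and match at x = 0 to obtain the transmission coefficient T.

The wavenumbers are k₁ = √(2mE)/ℏ = 7.443 on the left and k₂ = √(2m(E − V_b))/ℏ = 5.916 on the right.
Matching ψ and ψ′ at x = 0 gives r = (k₁ − k₂)/(k₁ + k₂), so R = r² = 0.01307 and T = 1 − R = 0.9869.

T = 0.987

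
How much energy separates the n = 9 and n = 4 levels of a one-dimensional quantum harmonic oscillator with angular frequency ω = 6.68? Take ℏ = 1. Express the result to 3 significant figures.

ΔE = 33.4

E_n = ℏω(n + ½), so ΔE = (9 − 4) ℏω = 5 × 6.68 = 33.40.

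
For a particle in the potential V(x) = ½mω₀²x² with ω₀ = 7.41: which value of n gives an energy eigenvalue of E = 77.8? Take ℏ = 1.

E_n = ℏω₀(n + ½) ⇒ n = E/(ℏω₀) − ½ = 77.8/7.41 − 0.5 = 9.999 → n = 10.

n = 10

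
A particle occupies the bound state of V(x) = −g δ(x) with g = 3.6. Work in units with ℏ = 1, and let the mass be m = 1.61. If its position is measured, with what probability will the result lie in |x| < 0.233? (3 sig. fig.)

P = 0.933

The normalised bound state is ψ = √κ e^{−κ|x|} with κ = mg/ℏ² = 5.796.
P(|x| < d) = ∫_{−d}^{d} κ e^{−2κ|x|} dx = 1 − e^{−2κd} = 1 − e^{−2.701} = 0.9329.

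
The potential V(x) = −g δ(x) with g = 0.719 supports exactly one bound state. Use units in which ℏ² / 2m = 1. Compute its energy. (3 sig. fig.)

E = -0.129

For x ≠ 0 the bound state is ψ ∝ e^{−κ|x|}; integrating the TISE across the delta gives the cusp condition 2κ = 2mg/ℏ², so κ = 0.3595.
Then E = −ℏ²κ²/(2m) = −mg²/(2ℏ²) = -0.1292.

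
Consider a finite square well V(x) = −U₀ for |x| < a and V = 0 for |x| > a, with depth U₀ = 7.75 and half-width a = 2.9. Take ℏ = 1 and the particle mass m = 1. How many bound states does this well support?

N = 8

Define the well-strength parameter z₀ = (a/ℏ)√(2mU₀) = 2.9 × √(2·1·7.75) = 11.42.
The even/odd transcendental equations gain one root per π/2 in z₀, giving N = 1 + ⌊2z₀/π⌋ = 1 + ⌊7.268⌋ = 8.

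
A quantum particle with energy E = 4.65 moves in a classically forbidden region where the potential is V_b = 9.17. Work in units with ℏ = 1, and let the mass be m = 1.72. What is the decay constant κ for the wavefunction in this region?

κ = 3.94

Since E < V_b the TISE in this region is ψ'' = κ²ψ with κ = √(2m(V_b − E))/ℏ.
κ = √(2 × 1.72 × 4.52) = 3.943.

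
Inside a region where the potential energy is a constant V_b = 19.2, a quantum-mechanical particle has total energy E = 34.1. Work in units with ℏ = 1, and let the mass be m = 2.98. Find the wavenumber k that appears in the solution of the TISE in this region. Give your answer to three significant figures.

k = 9.42

With E > V_b the solution is oscillatory, ψ ∝ e^{±ikx} with k = √(2m(E − V_b))/ℏ.
k = √(2 × 2.98 × 14.9) = 9.424.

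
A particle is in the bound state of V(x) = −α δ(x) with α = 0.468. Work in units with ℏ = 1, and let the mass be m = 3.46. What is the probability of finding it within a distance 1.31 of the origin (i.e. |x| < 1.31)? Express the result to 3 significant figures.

P = 0.986

The normalised bound state is ψ = √κ e^{−κ|x|} with κ = mα/ℏ² = 1.619.
P(|x| < d) = ∫_{−d}^{d} κ e^{−2κ|x|} dx = 1 − e^{−2κd} = 1 − e^{−4.243} = 0.9856.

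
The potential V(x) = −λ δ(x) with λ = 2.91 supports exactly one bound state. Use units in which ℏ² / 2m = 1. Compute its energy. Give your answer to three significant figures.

The bound state is ψ(x) = √κ e^{−κ|x|}. The derivative jump ψ'(0⁺) − ψ'(0⁻) = −(2mλ/ℏ²)ψ(0) fixes κ = mλ/ℏ² = 1.455.
Then E = −ℏ²κ²/(2m) = −mλ²/(2ℏ²) = -2.117.

E = -2.12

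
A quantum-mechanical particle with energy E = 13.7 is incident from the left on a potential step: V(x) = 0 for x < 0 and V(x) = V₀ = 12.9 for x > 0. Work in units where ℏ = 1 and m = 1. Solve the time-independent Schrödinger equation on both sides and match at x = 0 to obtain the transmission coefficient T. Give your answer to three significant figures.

T = 0.627

On each side the TISE gives plane waves with k = √(2m(E − V))/ℏ: k₁ = √(2·1·13.7) = 5.235, k₂ = √(2·1·0.8) = 1.265.
Matching ψ and ψ′ at x = 0 gives r = (k₁ − k₂)/(k₁ + k₂), so R = r² = 0.3730 and T = 1 − R = 0.6270.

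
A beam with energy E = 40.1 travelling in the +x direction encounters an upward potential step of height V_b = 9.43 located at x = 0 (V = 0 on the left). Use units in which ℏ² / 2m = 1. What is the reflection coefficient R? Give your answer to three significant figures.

R = 0.00448

The wavenumbers are k₁ = √(2mE)/ℏ = 6.332 on the left and k₂ = √(2m(E − V_b))/ℏ = 5.538 on the right.
Continuity of ψ and ψ′ at the step yields the reflection amplitude r = (k₁ − k₂)/(k₁ + k₂) = 0.06692; thus R = |r|² = 0.004479, T = 0.9955.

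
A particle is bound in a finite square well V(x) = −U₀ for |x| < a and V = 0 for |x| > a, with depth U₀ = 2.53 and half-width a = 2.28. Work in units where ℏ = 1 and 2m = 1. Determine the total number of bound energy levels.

The dimensionless depth is z₀ = a√(2mU₀)/ℏ = 2.28 × √(2.530) = 3.627.
A new bound state (alternating even/odd) appears each time z₀ passes a multiple of π/2, so N = ⌊2z₀/π⌋ + 1 = ⌊2.309⌋ + 1 = 3.

N = 3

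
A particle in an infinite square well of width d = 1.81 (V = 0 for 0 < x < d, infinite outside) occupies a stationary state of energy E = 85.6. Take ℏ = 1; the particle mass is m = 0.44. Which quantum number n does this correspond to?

n = 5

For an infinite well E_n = n²π²ℏ²/(2md²), so n = (d/πℏ)√(2mE).
n = (1.81/π) × √(2 × 0.44 × 85.6) = 5.000 → n = 5.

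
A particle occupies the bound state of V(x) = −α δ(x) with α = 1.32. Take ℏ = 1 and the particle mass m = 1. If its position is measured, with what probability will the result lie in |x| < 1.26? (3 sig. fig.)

P = 0.964

The normalised bound state is ψ = √κ e^{−κ|x|} with κ = mα/ℏ² = 1.320.
P(|x| < d) = ∫_{−d}^{d} κ e^{−2κ|x|} dx = 1 − e^{−2κd} = 1 − e^{−3.326} = 0.9641.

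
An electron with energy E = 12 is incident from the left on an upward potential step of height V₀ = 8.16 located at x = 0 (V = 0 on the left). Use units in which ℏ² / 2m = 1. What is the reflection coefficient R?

On each side the TISE gives plane waves with k = √(2m(E − V))/ℏ: k₁ = √(2·½·12) = 3.464, k₂ = √(2·½·3.84) = 1.960.
Matching ψ and ψ′ at x = 0 gives r = (k₁ − k₂)/(k₁ + k₂), so R = r² = 0.07695 and T = 1 − R = 0.9231.

R = 0.0769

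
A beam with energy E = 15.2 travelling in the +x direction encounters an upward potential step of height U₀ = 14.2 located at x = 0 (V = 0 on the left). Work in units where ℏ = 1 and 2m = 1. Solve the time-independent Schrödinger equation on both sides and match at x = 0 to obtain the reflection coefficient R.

R = 0.350

The wavenumbers are k₁ = √(2mE)/ℏ = 3.899 on the left and k₂ = √(2m(E − U₀))/ℏ = 1.000 on the right.
Matching ψ and ψ′ at x = 0 gives r = (k₁ − k₂)/(k₁ + k₂), so R = r² = 0.3501 and T = 1 − R = 0.6499.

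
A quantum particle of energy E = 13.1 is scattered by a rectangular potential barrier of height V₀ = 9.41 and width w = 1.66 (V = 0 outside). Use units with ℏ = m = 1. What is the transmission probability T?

T = 0.695

E > V₀: inside the barrier k₂ = √(2m(E − V₀))/ℏ = 2.717, k₂w = 4.510.
T = [1 + V₀² sin²(k₂w) / (4E(E − V₀))]⁻¹ = 1/1.439 = 0.695.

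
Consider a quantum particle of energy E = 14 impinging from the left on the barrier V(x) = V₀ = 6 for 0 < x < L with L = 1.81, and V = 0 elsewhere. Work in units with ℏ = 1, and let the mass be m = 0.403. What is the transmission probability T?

Above the barrier the interior wavenumber is k₂ = √(2m(E − V₀))/ℏ = 2.539, giving phase k₂L = 4.596.
T = [1 + V₀² sin²(k₂L) / (4E(E − V₀))]⁻¹ = 1/1.079 = 0.927.

T = 0.927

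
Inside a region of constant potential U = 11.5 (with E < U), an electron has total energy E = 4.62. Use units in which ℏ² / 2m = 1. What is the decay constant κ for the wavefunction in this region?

Since E < U the TISE in this region is ψ'' = κ²ψ with κ = √(2m(U − E))/ℏ.
κ = √(2 × 0.5 × 6.88) = 2.623.

κ = 2.62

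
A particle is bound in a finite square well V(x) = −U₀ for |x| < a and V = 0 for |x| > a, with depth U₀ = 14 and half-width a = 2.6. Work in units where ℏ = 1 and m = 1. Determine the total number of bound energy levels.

The dimensionless depth is z₀ = a√(2mU₀)/ℏ = 2.6 × √(28.00) = 13.76.
The even/odd transcendental equations gain one root per π/2 in z₀, giving N = 1 + ⌊2z₀/π⌋ = 1 + ⌊8.759⌋ = 9.

N = 9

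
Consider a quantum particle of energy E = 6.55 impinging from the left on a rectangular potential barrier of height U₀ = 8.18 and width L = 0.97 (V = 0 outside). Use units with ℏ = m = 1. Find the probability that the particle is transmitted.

T = 0.0756

Since E < U₀ the interior solution is evanescent with decay constant κ = √(2m(U₀ − E))/ℏ = 1.806.
κL = 1.751, sinh(κL) = 2.795.
The exact tunnelling result is T⁻¹ = 1 + U₀² sinh²(κL) / [4E(U₀ − E)] = 13.24, so T = 0.0756.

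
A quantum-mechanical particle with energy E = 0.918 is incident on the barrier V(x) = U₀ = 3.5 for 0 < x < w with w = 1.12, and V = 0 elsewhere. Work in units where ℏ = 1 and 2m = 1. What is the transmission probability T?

T = 0.0821

Since E < U₀ the interior solution is evanescent with decay constant κ = √(2m(U₀ − E))/ℏ = 1.607.
κw = 1.800, sinh(κw) = 2.941.
The exact tunnelling result is T⁻¹ = 1 + U₀² sinh²(κw) / [4E(U₀ − E)] = 12.18, so T = 0.0821.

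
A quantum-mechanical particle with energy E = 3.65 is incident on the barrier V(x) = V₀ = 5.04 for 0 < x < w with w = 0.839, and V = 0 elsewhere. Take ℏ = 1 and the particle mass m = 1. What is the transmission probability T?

T = 0.181

E < V₀: inside the barrier ψ ∝ e^{±κx} with κ = √(2m(V₀ − E))/ℏ = 1.667.
κw = 1.399, sinh(κw) = 1.902.
Matching ψ, ψ′ at both faces gives T = [1 + V₀² sinh²(κw) / (4E(V₀ − E))]⁻¹ = 1/5.528 = 0.181.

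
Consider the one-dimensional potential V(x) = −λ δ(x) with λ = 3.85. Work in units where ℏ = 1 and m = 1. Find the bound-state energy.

For x ≠ 0 the bound state is ψ ∝ e^{−κ|x|}; integrating the TISE across the delta gives the cusp condition 2κ = 2mλ/ℏ², so κ = 3.850.
Then E = −ℏ²κ²/(2m) = −mλ²/(2ℏ²) = -7.411.

E = -7.41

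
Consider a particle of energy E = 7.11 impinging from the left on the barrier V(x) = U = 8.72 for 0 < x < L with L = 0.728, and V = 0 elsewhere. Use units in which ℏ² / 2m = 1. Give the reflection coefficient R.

R = 0.651

Since E < U the interior solution is evanescent with decay constant κ = √(2m(U − E))/ℏ = 1.269.
κL = 0.9237, sinh(κL) = 1.061.
Matching ψ, ψ′ at both faces gives T = [1 + U² sinh²(κL) / (4E(U − E))]⁻¹ = 1/2.869 = 0.349.
R = 1 − T = 0.651.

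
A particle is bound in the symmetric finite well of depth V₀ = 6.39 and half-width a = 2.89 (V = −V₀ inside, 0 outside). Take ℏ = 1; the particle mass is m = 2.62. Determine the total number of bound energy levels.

N = 11

The dimensionless depth is z₀ = a√(2mV₀)/ℏ = 2.89 × √(33.48) = 16.72.
The even/odd transcendental equations gain one root per π/2 in z₀, giving N = 1 + ⌊2z₀/π⌋ = 1 + ⌊10.65⌋ = 11.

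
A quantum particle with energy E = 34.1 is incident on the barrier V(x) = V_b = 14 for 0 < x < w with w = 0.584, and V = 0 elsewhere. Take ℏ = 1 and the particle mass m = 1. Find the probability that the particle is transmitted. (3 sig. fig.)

T = 0.980

Above the barrier the interior wavenumber is k₂ = √(2m(E − V_b))/ℏ = 6.340, giving phase k₂w = 3.703.
Matching at both interfaces gives T⁻¹ = 1 + V_b² sin²(k₂w) / [4E(E − V_b)] = 1.020, hence T = 0.980.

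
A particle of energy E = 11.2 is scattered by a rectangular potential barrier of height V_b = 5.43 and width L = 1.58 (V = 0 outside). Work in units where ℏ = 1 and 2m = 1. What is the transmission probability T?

T = 0.960

E > V_b: inside the barrier k₂ = √(2m(E − V_b))/ℏ = 2.402, k₂L = 3.795.
Matching at both interfaces gives T⁻¹ = 1 + V_b² sin²(k₂L) / [4E(E − V_b)] = 1.042, hence T = 0.960.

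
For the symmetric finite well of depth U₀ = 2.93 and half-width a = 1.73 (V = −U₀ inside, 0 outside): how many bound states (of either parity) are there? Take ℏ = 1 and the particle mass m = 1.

Define the well-strength parameter z₀ = (a/ℏ)√(2mU₀) = 1.73 × √(2·1·2.93) = 4.188.
A new bound state (alternating even/odd) appears each time z₀ passes a multiple of π/2, so N = ⌊2z₀/π⌋ + 1 = ⌊2.666⌋ + 1 = 3.

N = 3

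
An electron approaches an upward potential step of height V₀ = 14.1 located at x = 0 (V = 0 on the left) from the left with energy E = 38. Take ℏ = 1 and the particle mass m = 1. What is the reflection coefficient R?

R = 0.0133

On each side the TISE gives plane waves with k = √(2m(E − V))/ℏ: k₁ = √(2·1·38) = 8.718, k₂ = √(2·1·23.9) = 6.914.
Matching ψ and ψ′ at x = 0 gives r = (k₁ − k₂)/(k₁ + k₂), so R = r² = 0.01332 and T = 1 − R = 0.9867.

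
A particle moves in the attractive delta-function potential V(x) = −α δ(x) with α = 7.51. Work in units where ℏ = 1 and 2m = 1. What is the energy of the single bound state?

E = -14.1

For x ≠ 0 the bound state is ψ ∝ e^{−κ|x|}; integrating the TISE across the delta gives the cusp condition 2κ = 2mα/ℏ², so κ = 3.755.
Then E = −ℏ²κ²/(2m) = −mα²/(2ℏ²) = -14.10.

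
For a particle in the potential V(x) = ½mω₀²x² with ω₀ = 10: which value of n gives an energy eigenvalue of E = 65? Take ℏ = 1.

n = 6

E_n = ℏω₀(n + ½) ⇒ n = E/(ℏω₀) − ½ = 65/10 − 0.5 = 6.000 → n = 6.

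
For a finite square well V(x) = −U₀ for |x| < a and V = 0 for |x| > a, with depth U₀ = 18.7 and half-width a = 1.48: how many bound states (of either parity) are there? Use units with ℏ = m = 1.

Define the well-strength parameter z₀ = (a/ℏ)√(2mU₀) = 1.48 × √(2·1·18.7) = 9.051.
The even/odd transcendental equations gain one root per π/2 in z₀, giving N = 1 + ⌊2z₀/π⌋ = 1 + ⌊5.762⌋ = 6.

N = 6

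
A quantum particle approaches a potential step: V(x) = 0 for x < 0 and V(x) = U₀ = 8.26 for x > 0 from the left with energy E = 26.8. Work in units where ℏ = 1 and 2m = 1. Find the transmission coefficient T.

T = 0.992

The wavenumbers are k₁ = √(2mE)/ℏ = 5.177 on the left and k₂ = √(2m(E − U₀))/ℏ = 4.306 on the right.
Matching ψ and ψ′ at x = 0 gives r = (k₁ − k₂)/(k₁ + k₂), so R = r² = 0.008438 and T = 1 − R = 0.9916.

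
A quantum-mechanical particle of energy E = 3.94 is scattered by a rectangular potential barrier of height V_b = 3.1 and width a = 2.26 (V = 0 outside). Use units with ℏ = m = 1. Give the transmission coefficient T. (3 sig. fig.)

E > V_b: inside the barrier k₂ = √(2m(E − V_b))/ℏ = 1.296, k₂a = 2.929.
T = [1 + V_b² sin²(k₂a) / (4E(E − V_b))]⁻¹ = 1/1.032 = 0.969.

T = 0.969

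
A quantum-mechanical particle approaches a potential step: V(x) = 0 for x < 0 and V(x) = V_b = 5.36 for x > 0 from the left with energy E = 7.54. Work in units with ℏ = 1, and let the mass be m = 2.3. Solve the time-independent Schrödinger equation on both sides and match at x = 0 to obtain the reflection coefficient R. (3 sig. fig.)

R = 0.0904

The wavenumbers are k₁ = √(2mE)/ℏ = 5.889 on the left and k₂ = √(2m(E − V_b))/ℏ = 3.167 on the right.
Matching ψ and ψ′ at x = 0 gives r = (k₁ − k₂)/(k₁ + k₂), so R = r² = 0.09039 and T = 1 − R = 0.9096.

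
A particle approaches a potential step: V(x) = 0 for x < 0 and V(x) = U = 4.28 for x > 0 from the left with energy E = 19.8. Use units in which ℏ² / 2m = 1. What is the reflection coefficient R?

R = 0.00370

The wavenumbers are k₁ = √(2mE)/ℏ = 4.450 on the left and k₂ = √(2m(E − U))/ℏ = 3.940 on the right.
Matching ψ and ψ′ at x = 0 gives r = (k₁ − k₂)/(k₁ + k₂), so R = r² = 0.003698 and T = 1 − R = 0.9963.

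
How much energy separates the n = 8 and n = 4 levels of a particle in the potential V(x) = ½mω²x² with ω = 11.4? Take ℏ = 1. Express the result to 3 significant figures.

E_n = ℏω(n + ½), so ΔE = (8 − 4) ℏω = 4 × 11.4 = 45.60.

ΔE = 45.6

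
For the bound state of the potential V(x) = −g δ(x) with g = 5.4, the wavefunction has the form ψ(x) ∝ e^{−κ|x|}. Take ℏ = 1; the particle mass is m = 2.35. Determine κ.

κ = 12.7

Integrate −(ℏ²/2m)ψ'' − gδ(x)ψ = Eψ from −ε to +ε: the ψ'' term gives ψ'(0⁺) − ψ'(0⁻) and the δ term gives −(2mg/ℏ²)ψ(0).
With ψ ∝ e^{−κ|x|} this yields −2κ = −2mg/ℏ², so κ = mg/ℏ² = 12.69.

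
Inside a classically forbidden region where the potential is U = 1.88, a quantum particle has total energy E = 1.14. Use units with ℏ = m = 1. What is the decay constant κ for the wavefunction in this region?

Since E < U the TISE in this region is ψ'' = κ²ψ with κ = √(2m(U − E))/ℏ.
κ = √(2 × 1 × 0.74) = 1.217.

κ = 1.22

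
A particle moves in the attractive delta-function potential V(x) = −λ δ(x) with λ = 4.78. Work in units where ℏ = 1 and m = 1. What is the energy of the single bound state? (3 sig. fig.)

The bound state is ψ(x) = √κ e^{−κ|x|}. The derivative jump ψ'(0⁺) − ψ'(0⁻) = −(2mλ/ℏ²)ψ(0) fixes κ = mλ/ℏ² = 4.780.
Then E = −ℏ²κ²/(2m) = −mλ²/(2ℏ²) = -11.42.

E = -11.4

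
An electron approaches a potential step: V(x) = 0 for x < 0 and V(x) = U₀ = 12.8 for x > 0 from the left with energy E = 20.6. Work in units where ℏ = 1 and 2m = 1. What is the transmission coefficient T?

The wavenumbers are k₁ = √(2mE)/ℏ = 4.539 on the left and k₂ = √(2m(E − U₀))/ℏ = 2.793 on the right.
Matching ψ and ψ′ at x = 0 gives r = (k₁ − k₂)/(k₁ + k₂), so R = r² = 0.05671 and T = 1 − R = 0.9433.

T = 0.943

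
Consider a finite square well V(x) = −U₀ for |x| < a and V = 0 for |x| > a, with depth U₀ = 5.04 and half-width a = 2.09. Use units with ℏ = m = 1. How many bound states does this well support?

Define the well-strength parameter z₀ = (a/ℏ)√(2mU₀) = 2.09 × √(2·1·5.04) = 6.636.
The even/odd transcendental equations gain one root per π/2 in z₀, giving N = 1 + ⌊2z₀/π⌋ = 1 + ⌊4.224⌋ = 5.

N = 5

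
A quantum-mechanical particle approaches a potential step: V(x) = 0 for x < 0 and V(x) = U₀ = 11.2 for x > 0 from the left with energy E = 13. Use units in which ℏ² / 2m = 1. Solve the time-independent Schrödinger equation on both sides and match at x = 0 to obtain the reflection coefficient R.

R = 0.209

The wavenumbers are k₁ = √(2mE)/ℏ = 3.606 on the left and k₂ = √(2m(E − U₀))/ℏ = 1.342 on the right.
Continuity of ψ and ψ′ at the step yields the reflection amplitude r = (k₁ − k₂)/(k₁ + k₂) = 0.4576; thus R = |r|² = 0.2094, T = 0.7906.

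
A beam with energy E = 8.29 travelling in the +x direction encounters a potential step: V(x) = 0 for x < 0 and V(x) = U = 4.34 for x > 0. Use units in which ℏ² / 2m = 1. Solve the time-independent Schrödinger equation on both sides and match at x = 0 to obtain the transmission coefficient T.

On each side the TISE gives plane waves with k = √(2m(E − V))/ℏ: k₁ = √(2·½·8.29) = 2.879, k₂ = √(2·½·3.95) = 1.987.
Continuity of ψ and ψ′ at the step yields the reflection amplitude r = (k₁ − k₂)/(k₁ + k₂) = 0.1832; thus R = |r|² = 0.03358, T = 0.9664.

T = 0.966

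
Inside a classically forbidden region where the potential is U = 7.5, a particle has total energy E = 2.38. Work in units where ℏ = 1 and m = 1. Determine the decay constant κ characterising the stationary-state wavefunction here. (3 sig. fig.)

κ = 3.20

Since E < U the TISE in this region is ψ'' = κ²ψ with κ = √(2m(U − E))/ℏ.
κ = √(2 × 1 × 5.12) = 3.200.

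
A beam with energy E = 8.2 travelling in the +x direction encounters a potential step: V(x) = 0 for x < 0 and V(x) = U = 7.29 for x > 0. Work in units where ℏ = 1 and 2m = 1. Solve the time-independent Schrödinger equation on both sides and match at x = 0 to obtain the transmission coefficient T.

T = 0.750

On each side the TISE gives plane waves with k = √(2m(E − V))/ℏ: k₁ = √(2·½·8.2) = 2.864, k₂ = √(2·½·0.91) = 0.9539.
Matching ψ and ψ′ at x = 0 gives r = (k₁ − k₂)/(k₁ + k₂), so R = r² = 0.2502 and T = 1 − R = 0.7498.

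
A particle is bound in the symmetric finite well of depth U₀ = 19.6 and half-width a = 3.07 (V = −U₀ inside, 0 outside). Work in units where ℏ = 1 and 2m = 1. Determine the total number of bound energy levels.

N = 9

The dimensionless depth is z₀ = a√(2mU₀)/ℏ = 3.07 × √(19.60) = 13.59.
A new bound state (alternating even/odd) appears each time z₀ passes a multiple of π/2, so N = ⌊2z₀/π⌋ + 1 = ⌊8.653⌋ + 1 = 9.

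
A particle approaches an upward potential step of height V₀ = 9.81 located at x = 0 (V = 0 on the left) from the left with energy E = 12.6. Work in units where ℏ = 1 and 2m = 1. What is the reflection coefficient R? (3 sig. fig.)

R = 0.130

On each side the TISE gives plane waves with k = √(2m(E − V))/ℏ: k₁ = √(2·½·12.6) = 3.550, k₂ = √(2·½·2.79) = 1.670.
Continuity of ψ and ψ′ at the step yields the reflection amplitude r = (k₁ − k₂)/(k₁ + k₂) = 0.3600; thus R = |r|² = 0.1296, T = 0.8704.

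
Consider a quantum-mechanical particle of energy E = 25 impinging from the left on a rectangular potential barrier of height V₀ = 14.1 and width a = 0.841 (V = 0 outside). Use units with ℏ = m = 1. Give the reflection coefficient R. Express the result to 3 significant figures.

E > V₀: inside the barrier k₂ = √(2m(E − V₀))/ℏ = 4.669, k₂a = 3.927.
T = [1 + V₀² sin²(k₂a) / (4E(E − V₀))]⁻¹ = 1/1.091 = 0.916.
R = 1 − T = 0.0835.

R = 0.0835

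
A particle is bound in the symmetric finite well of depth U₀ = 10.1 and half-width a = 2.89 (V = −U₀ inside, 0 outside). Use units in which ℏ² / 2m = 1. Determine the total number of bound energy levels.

N = 6

The dimensionless depth is z₀ = a√(2mU₀)/ℏ = 2.89 × √(10.10) = 9.185.
A new bound state (alternating even/odd) appears each time z₀ passes a multiple of π/2, so N = ⌊2z₀/π⌋ + 1 = ⌊5.847⌋ + 1 = 6.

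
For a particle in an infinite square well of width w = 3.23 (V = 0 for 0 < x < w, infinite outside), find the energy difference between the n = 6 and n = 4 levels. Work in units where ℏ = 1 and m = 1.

E_n = n²π²ℏ²/(2mw²), so ΔE = (6² − 4²) π²ℏ²/(2mw²).
ΔE = 20 × π² / (2 × 1 × 3.23²) = 9.460.

ΔE = 9.46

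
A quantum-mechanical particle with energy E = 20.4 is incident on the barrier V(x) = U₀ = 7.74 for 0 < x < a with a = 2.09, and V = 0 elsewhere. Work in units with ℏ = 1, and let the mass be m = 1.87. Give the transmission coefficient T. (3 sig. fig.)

Above the barrier the interior wavenumber is k₂ = √(2m(E − U₀))/ℏ = 6.881, giving phase k₂a = 14.38.
T = [1 + U₀² sin²(k₂a) / (4E(E − U₀))]⁻¹ = 1/1.055 = 0.948.

T = 0.948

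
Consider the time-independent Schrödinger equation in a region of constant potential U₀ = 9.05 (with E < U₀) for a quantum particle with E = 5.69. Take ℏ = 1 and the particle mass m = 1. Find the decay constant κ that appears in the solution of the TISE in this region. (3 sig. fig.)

Since E < U₀ the TISE in this region is ψ'' = κ²ψ with κ = √(2m(U₀ − E))/ℏ.
κ = √(2 × 1 × 3.36) = 2.592.

κ = 2.59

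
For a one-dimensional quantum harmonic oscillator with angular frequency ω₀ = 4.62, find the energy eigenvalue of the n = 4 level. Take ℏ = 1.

E = 20.8

The oscillator eigenvalues are E_n = ℏω₀(n + ½), so E_4 = 4.62 × 4.5 = 20.79.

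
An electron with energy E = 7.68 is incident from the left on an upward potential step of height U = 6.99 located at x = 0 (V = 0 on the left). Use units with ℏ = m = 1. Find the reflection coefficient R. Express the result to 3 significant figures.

R = 0.290

On each side the TISE gives plane waves with k = √(2m(E − V))/ℏ: k₁ = √(2·1·7.68) = 3.919, k₂ = √(2·1·0.69) = 1.175.
Continuity of ψ and ψ′ at the step yields the reflection amplitude r = (k₁ − k₂)/(k₁ + k₂) = 0.5388; thus R = |r|² = 0.2903, T = 0.7097.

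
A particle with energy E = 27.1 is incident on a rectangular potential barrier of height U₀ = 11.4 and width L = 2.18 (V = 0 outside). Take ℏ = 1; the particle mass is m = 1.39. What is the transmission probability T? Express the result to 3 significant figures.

E > U₀: inside the barrier k₂ = √(2m(E − U₀))/ℏ = 6.607, k₂L = 14.40.
Matching at both interfaces gives T⁻¹ = 1 + U₀² sin²(k₂L) / [4E(E − U₀)] = 1.071, hence T = 0.934.

T = 0.934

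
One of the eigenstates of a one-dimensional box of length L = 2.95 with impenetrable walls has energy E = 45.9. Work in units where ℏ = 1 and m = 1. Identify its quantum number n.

For an infinite well E_n = n²π²ℏ²/(2mL²), so n = (L/πℏ)√(2mE).
n = (2.95/π) × √(2 × 1 × 45.9) = 8.997 → n = 9.

n = 9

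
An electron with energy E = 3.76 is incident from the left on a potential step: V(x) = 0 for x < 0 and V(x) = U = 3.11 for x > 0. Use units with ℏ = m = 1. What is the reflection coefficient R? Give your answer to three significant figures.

R = 0.170

The wavenumbers are k₁ = √(2mE)/ℏ = 2.742 on the left and k₂ = √(2m(E − U))/ℏ = 1.140 on the right.
Continuity of ψ and ψ′ at the step yields the reflection amplitude r = (k₁ − k₂)/(k₁ + k₂) = 0.4126; thus R = |r|² = 0.1703, T = 0.8297.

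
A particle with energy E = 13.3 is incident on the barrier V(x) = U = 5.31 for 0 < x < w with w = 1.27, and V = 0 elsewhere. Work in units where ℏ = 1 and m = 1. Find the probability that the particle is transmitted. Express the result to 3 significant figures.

Above the barrier the interior wavenumber is k₂ = √(2m(E − U))/ℏ = 3.997, giving phase k₂w = 5.077.
T = [1 + U² sin²(k₂w) / (4E(E − U))]⁻¹ = 1/1.058 = 0.945.

T = 0.945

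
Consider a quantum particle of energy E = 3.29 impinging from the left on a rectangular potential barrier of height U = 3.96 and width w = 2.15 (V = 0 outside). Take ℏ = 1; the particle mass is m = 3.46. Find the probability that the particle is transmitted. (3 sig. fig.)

T = 0.000214

E < U: inside the barrier ψ ∝ e^{±κx} with κ = √(2m(U − E))/ℏ = 2.153.
κw = 4.629, sinh(κw) = 51.22.
Matching ψ, ψ′ at both faces gives T = [1 + U² sinh²(κw) / (4E(U − E))]⁻¹ = 1/4668 = 0.000214.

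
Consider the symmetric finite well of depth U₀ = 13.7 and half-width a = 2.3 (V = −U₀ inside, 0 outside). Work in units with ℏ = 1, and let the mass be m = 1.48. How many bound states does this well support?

Define the well-strength parameter z₀ = (a/ℏ)√(2mU₀) = 2.3 × √(2·1.48·13.7) = 14.65.
The even/odd transcendental equations gain one root per π/2 in z₀, giving N = 1 + ⌊2z₀/π⌋ = 1 + ⌊9.324⌋ = 10.

N = 10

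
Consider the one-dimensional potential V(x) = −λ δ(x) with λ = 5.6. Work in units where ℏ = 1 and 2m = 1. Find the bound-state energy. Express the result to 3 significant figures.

For x ≠ 0 the bound state is ψ ∝ e^{−κ|x|}; integrating the TISE across the delta gives the cusp condition 2κ = 2mλ/ℏ², so κ = 2.800.
Then E = −ℏ²κ²/(2m) = −mλ²/(2ℏ²) = -7.840.

E = -7.84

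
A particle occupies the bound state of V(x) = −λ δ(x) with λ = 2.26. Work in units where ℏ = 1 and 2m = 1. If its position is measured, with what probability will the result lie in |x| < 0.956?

The normalised bound state is ψ = √κ e^{−κ|x|} with κ = mλ/ℏ² = 1.130.
P(|x| < d) = ∫_{−d}^{d} κ e^{−2κ|x|} dx = 1 − e^{−2κd} = 1 − e^{−2.161} = 0.8847.

P = 0.885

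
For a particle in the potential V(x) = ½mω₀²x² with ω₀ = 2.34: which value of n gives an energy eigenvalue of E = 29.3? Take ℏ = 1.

n = 12

Invert E_n = (n + ½)ℏω₀: n = E/ℏω₀ − ½ = 12.021, so n = 12.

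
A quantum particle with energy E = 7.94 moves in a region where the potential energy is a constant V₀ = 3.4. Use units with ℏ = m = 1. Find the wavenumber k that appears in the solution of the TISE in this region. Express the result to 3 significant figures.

k = 3.01

With E > V₀ the solution is oscillatory, ψ ∝ e^{±ikx} with k = √(2m(E − V₀))/ℏ.
k = √(2 × 1 × 4.54) = 3.013.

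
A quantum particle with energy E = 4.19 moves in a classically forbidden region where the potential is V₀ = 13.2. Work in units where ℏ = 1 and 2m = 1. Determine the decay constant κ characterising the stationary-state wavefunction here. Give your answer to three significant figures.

Since E < V₀ the TISE in this region is ψ'' = κ²ψ with κ = √(2m(V₀ − E))/ℏ.
κ = √(2 × 0.5 × 9.01) = 3.002.

κ = 3.00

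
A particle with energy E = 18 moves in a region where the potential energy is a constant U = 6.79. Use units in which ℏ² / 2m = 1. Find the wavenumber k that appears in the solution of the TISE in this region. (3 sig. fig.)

k = 3.35

With E > U the solution is oscillatory, ψ ∝ e^{±ikx} with k = √(2m(E − U))/ℏ.
k = √(2 × 0.5 × 11.21) = 3.348.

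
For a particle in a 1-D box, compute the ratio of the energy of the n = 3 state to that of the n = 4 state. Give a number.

0.5625

E_n = n²π²ℏ²/(2mL²) so the ratio is n₂²/n₁² = 9/16 = 0.5625.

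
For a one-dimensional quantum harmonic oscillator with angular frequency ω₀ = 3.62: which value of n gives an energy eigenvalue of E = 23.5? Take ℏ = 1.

E_n = ℏω₀(n + ½) ⇒ n = E/(ℏω₀) − ½ = 23.5/3.62 − 0.5 = 5.992 → n = 6.

n = 6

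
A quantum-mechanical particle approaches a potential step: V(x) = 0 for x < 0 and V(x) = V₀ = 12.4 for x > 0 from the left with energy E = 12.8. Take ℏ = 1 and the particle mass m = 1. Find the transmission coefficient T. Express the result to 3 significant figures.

T = 0.511

On each side the TISE gives plane waves with k = √(2m(E − V))/ℏ: k₁ = √(2·1·12.8) = 5.060, k₂ = √(2·1·0.4) = 0.8944.
Matching ψ and ψ′ at x = 0 gives r = (k₁ − k₂)/(k₁ + k₂), so R = r² = 0.4894 and T = 1 − R = 0.5106.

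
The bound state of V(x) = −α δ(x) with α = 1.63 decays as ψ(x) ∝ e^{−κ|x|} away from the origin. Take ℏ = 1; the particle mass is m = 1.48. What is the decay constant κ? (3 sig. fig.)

Integrating the TISE across x = 0 gives the cusp condition ψ'(0⁺) − ψ'(0⁻) = −(2mα/ℏ²)ψ(0).
With ψ ∝ e^{−κ|x|} this yields −2κ = −2mα/ℏ², so κ = mα/ℏ² = 2.412.

κ = 2.41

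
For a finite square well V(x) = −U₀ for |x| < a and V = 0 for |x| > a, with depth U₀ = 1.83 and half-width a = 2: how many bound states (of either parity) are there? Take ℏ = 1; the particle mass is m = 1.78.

N = 4

The dimensionless depth is z₀ = a√(2mU₀)/ℏ = 2 × √(6.515) = 5.105.
The even/odd transcendental equations gain one root per π/2 in z₀, giving N = 1 + ⌊2z₀/π⌋ = 1 + ⌊3.250⌋ = 4.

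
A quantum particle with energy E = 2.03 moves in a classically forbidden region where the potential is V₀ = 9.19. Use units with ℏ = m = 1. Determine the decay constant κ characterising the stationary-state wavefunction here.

Since E < V₀ the TISE in this region is ψ'' = κ²ψ with κ = √(2m(V₀ − E))/ℏ.
κ = √(2 × 1 × 7.16) = 3.784.

κ = 3.78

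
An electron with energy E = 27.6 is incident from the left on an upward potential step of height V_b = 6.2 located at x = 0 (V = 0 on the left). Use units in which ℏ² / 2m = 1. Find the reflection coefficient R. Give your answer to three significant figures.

The wavenumbers are k₁ = √(2mE)/ℏ = 5.254 on the left and k₂ = √(2m(E − V_b))/ℏ = 4.626 on the right.
Continuity of ψ and ψ′ at the step yields the reflection amplitude r = (k₁ − k₂)/(k₁ + k₂) = 0.06352; thus R = |r|² = 0.004035, T = 0.9960.

R = 0.00403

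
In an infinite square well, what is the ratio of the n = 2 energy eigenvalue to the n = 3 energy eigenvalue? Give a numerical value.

0.444444

Since E_n ∝ n², the ratio is (2/3)² = 0.444444.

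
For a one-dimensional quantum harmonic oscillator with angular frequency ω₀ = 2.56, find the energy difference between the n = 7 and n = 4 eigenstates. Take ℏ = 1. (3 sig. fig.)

ΔE = 7.68

E_n = ℏω₀(n + ½), so ΔE = (7 − 4) ℏω₀ = 3 × 2.56 = 7.680.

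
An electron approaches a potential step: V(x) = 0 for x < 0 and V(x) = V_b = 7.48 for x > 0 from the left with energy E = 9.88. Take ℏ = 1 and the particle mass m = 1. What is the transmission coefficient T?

On each side the TISE gives plane waves with k = √(2m(E − V))/ℏ: k₁ = √(2·1·9.88) = 4.445, k₂ = √(2·1·2.4) = 2.191.
Matching ψ and ψ′ at x = 0 gives r = (k₁ − k₂)/(k₁ + k₂), so R = r² = 0.1154 and T = 1 − R = 0.8846.

T = 0.885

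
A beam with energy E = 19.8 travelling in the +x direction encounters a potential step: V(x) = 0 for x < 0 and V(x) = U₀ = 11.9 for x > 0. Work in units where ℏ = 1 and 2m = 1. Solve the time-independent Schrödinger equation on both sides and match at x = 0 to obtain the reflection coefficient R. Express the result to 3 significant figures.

R = 0.0510

On each side the TISE gives plane waves with k = √(2m(E − V))/ℏ: k₁ = √(2·½·19.8) = 4.450, k₂ = √(2·½·7.9) = 2.811.
Matching ψ and ψ′ at x = 0 gives r = (k₁ − k₂)/(k₁ + k₂), so R = r² = 0.05096 and T = 1 − R = 0.9490.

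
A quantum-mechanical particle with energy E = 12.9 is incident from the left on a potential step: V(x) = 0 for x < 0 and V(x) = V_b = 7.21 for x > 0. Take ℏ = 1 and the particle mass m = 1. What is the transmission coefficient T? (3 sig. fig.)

The wavenumbers are k₁ = √(2mE)/ℏ = 5.079 on the left and k₂ = √(2m(E − V_b))/ℏ = 3.373 on the right.
Matching ψ and ψ′ at x = 0 gives r = (k₁ − k₂)/(k₁ + k₂), so R = r² = 0.04073 and T = 1 − R = 0.9593.

T = 0.959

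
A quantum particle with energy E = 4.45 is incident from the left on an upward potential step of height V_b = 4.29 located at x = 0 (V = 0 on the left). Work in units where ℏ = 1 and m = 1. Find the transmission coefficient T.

T = 0.536

The wavenumbers are k₁ = √(2mE)/ℏ = 2.983 on the left and k₂ = √(2m(E − V_b))/ℏ = 0.5657 on the right.
Continuity of ψ and ψ′ at the step yields the reflection amplitude r = (k₁ − k₂)/(k₁ + k₂) = 0.6812; thus R = |r|² = 0.4640, T = 0.5360.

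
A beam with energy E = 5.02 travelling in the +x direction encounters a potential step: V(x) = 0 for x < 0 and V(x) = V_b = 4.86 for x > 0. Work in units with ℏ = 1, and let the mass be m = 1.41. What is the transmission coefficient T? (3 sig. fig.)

The wavenumbers are k₁ = √(2mE)/ℏ = 3.762 on the left and k₂ = √(2m(E − V_b))/ℏ = 0.6717 on the right.
Matching ψ and ψ′ at x = 0 gives r = (k₁ − k₂)/(k₁ + k₂), so R = r² = 0.4859 and T = 1 − R = 0.5141.

T = 0.514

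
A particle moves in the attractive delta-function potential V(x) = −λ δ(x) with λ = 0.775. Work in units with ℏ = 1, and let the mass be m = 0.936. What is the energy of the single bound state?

For x ≠ 0 the bound state is ψ ∝ e^{−κ|x|}; integrating the TISE across the delta gives the cusp condition 2κ = 2mλ/ℏ², so κ = 0.7254.
Then E = −ℏ²κ²/(2m) = −mλ²/(2ℏ²) = -0.2811.

E = -0.281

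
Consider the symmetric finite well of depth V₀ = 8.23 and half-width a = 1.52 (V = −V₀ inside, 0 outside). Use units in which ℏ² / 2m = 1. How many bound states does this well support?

Define the well-strength parameter z₀ = (a/ℏ)√(2mV₀) = 1.52 × √(2·0.5·8.23) = 4.361.
The even/odd transcendental equations gain one root per π/2 in z₀, giving N = 1 + ⌊2z₀/π⌋ = 1 + ⌊2.776⌋ = 3.

N = 3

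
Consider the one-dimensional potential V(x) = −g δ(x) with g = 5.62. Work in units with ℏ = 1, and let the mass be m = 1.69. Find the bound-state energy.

E = -26.7

For x ≠ 0 the bound state is ψ ∝ e^{−κ|x|}; integrating the TISE across the delta gives the cusp condition 2κ = 2mg/ℏ², so κ = 9.498.
Then E = −ℏ²κ²/(2m) = −mg²/(2ℏ²) = -26.69.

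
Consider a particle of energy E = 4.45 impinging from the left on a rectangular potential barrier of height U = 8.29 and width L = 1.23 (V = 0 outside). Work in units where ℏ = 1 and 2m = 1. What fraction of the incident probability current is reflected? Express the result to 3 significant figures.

R = 0.968

Since E < U the interior solution is evanescent with decay constant κ = √(2m(U − E))/ℏ = 1.960.
κL = 2.410, sinh(κL) = 5.524.
Matching ψ, ψ′ at both faces gives T = [1 + U² sinh²(κL) / (4E(U − E))]⁻¹ = 1/31.68 = 0.0316.
R = 1 − T = 0.968.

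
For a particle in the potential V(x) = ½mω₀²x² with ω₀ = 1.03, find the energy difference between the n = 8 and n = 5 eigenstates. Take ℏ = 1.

ΔE = 3.09

E_n = ℏω₀(n + ½), so ΔE = (8 − 5) ℏω₀ = 3 × 1.03 = 3.090.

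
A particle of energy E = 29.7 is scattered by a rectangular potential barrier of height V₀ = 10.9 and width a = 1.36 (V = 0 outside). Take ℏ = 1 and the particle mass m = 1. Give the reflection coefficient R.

R = 0.0400

Above the barrier the interior wavenumber is k₂ = √(2m(E − V₀))/ℏ = 6.132, giving phase k₂a = 8.339.
T = [1 + V₀² sin²(k₂a) / (4E(E − V₀))]⁻¹ = 1/1.042 = 0.960.
R = 1 − T = 0.0400.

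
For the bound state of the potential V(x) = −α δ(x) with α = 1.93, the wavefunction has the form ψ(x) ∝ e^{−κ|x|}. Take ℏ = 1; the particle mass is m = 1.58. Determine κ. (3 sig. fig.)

Integrating the TISE across x = 0 gives the cusp condition ψ'(0⁺) − ψ'(0⁻) = −(2mα/ℏ²)ψ(0).
With ψ ∝ e^{−κ|x|} this yields −2κ = −2mα/ℏ², so κ = mα/ℏ² = 3.049.

κ = 3.05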